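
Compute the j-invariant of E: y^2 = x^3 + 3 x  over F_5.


Delta = -16(4 a^3 + 27 b^2) mod 5 = 2
-1728 * (4 a)^3 = -1728 * (4*3)^3 mod 5 = 1
j = 1 * 2^(-1) mod 5 = 3

j = 3 (mod 5)


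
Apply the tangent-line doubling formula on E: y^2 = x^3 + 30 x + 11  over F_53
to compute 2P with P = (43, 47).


Doubling: s = (3 x1^2 + a) / (2 y1)
s = (3*43^2 + 30) / (2*47) mod 53 = 52
x3 = s^2 - 2 x1 mod 53 = 52^2 - 2*43 = 21
y3 = s (x1 - x3) - y1 mod 53 = 52 * (43 - 21) - 47 = 37

2P = (21, 37)


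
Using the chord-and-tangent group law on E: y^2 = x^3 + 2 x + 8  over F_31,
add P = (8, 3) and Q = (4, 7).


P != Q, so use the chord formula.
s = (y2 - y1) / (x2 - x1) = (4) / (27) mod 31 = 30
x3 = s^2 - x1 - x2 mod 31 = 30^2 - 8 - 4 = 20
y3 = s (x1 - x3) - y1 mod 31 = 30 * (8 - 20) - 3 = 9

P + Q = (20, 9)


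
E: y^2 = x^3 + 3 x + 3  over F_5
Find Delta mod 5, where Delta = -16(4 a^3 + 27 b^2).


4 a^3 + 27 b^2 = 4*3^3 + 27*3^2 = 108 + 243 = 351
Delta = -16 * (351) = -5616
Delta mod 5 = 4

Delta = 4 (mod 5)


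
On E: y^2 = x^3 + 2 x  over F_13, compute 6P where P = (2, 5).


k = 6 = 110_2 (binary, LSB first: 011)
Double-and-add from P = (2, 5):
  bit 0 = 0: acc unchanged = O
  bit 1 = 1: acc = O + (12, 7) = (12, 7)
  bit 2 = 1: acc = (12, 7) + (1, 9) = (1, 4)

6P = (1, 4)


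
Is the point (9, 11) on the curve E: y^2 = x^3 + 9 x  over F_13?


Check whether y^2 = x^3 + 9 x + 0 (mod 13) for (x, y) = (9, 11).
LHS: y^2 = 11^2 mod 13 = 4
RHS: x^3 + 9 x + 0 = 9^3 + 9*9 + 0 mod 13 = 4
LHS = RHS

Yes, on the curve


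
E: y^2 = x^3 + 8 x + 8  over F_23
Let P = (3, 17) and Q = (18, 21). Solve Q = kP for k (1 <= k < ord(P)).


Enumerate multiples of P until we hit Q = (18, 21):
  1P = (3, 17)
  2P = (18, 21)
Match found at i = 2.

k = 2


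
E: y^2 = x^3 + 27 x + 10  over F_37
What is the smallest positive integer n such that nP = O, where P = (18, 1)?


Compute successive multiples of P until we hit O:
  1P = (18, 1)
  2P = (1, 36)
  3P = (28, 0)
  4P = (1, 1)
  5P = (18, 36)
  6P = O

ord(P) = 6


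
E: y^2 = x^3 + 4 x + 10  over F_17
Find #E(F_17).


For each x in F_17, count y with y^2 = x^3 + 4 x + 10 mod 17:
  x = 1: RHS = 15, y in [7, 10]  -> 2 point(s)
  x = 2: RHS = 9, y in [3, 14]  -> 2 point(s)
  x = 3: RHS = 15, y in [7, 10]  -> 2 point(s)
  x = 5: RHS = 2, y in [6, 11]  -> 2 point(s)
  x = 10: RHS = 13, y in [8, 9]  -> 2 point(s)
  x = 11: RHS = 8, y in [5, 12]  -> 2 point(s)
  x = 12: RHS = 1, y in [1, 16]  -> 2 point(s)
  x = 13: RHS = 15, y in [7, 10]  -> 2 point(s)
Affine points: 16. Add the point at infinity: total = 17.

#E(F_17) = 17


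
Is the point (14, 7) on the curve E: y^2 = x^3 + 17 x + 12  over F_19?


Check whether y^2 = x^3 + 17 x + 12 (mod 19) for (x, y) = (14, 7).
LHS: y^2 = 7^2 mod 19 = 11
RHS: x^3 + 17 x + 12 = 14^3 + 17*14 + 12 mod 19 = 11
LHS = RHS

Yes, on the curve


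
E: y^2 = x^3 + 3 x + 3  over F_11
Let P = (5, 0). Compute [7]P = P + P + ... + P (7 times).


k = 7 = 111_2 (binary, LSB first: 111)
Double-and-add from P = (5, 0):
  bit 0 = 1: acc = O + (5, 0) = (5, 0)
  bit 1 = 1: acc = (5, 0) + O = (5, 0)
  bit 2 = 1: acc = (5, 0) + O = (5, 0)

7P = (5, 0)


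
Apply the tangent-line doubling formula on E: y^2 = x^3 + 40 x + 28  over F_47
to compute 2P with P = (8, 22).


Doubling: s = (3 x1^2 + a) / (2 y1)
s = (3*8^2 + 40) / (2*22) mod 47 = 1
x3 = s^2 - 2 x1 mod 47 = 1^2 - 2*8 = 32
y3 = s (x1 - x3) - y1 mod 47 = 1 * (8 - 32) - 22 = 1

2P = (32, 1)


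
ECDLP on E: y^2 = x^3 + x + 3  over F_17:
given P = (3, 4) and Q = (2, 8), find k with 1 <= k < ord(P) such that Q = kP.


Enumerate multiples of P until we hit Q = (2, 8):
  1P = (3, 4)
  2P = (2, 8)
Match found at i = 2.

k = 2


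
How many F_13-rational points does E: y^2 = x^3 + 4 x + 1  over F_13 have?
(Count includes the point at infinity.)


For each x in F_13, count y with y^2 = x^3 + 4 x + 1 mod 13:
  x = 0: RHS = 1, y in [1, 12]  -> 2 point(s)
  x = 2: RHS = 4, y in [2, 11]  -> 2 point(s)
  x = 3: RHS = 1, y in [1, 12]  -> 2 point(s)
  x = 4: RHS = 3, y in [4, 9]  -> 2 point(s)
  x = 5: RHS = 3, y in [4, 9]  -> 2 point(s)
  x = 8: RHS = 12, y in [5, 8]  -> 2 point(s)
  x = 9: RHS = 12, y in [5, 8]  -> 2 point(s)
  x = 10: RHS = 1, y in [1, 12]  -> 2 point(s)
  x = 12: RHS = 9, y in [3, 10]  -> 2 point(s)
Affine points: 18. Add the point at infinity: total = 19.

#E(F_13) = 19


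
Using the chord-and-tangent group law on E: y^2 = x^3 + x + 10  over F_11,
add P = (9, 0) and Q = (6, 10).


P != Q, so use the chord formula.
s = (y2 - y1) / (x2 - x1) = (10) / (8) mod 11 = 4
x3 = s^2 - x1 - x2 mod 11 = 4^2 - 9 - 6 = 1
y3 = s (x1 - x3) - y1 mod 11 = 4 * (9 - 1) - 0 = 10

P + Q = (1, 10)


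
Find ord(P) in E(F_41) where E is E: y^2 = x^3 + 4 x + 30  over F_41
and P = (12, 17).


Compute successive multiples of P until we hit O:
  1P = (12, 17)
  2P = (40, 5)
  3P = (26, 30)
  4P = (7, 14)
  5P = (24, 25)
  6P = (10, 39)
  7P = (17, 38)
  8P = (28, 6)
  ... (continuing to 22P)
  22P = O

ord(P) = 22


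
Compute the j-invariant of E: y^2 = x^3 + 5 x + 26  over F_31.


Delta = -16(4 a^3 + 27 b^2) mod 31 = 17
-1728 * (4 a)^3 = -1728 * (4*5)^3 mod 31 = 16
j = 16 * 17^(-1) mod 31 = 21

j = 21 (mod 31)


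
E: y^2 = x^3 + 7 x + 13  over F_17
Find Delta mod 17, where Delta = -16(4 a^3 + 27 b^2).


4 a^3 + 27 b^2 = 4*7^3 + 27*13^2 = 1372 + 4563 = 5935
Delta = -16 * (5935) = -94960
Delta mod 17 = 2

Delta = 2 (mod 17)


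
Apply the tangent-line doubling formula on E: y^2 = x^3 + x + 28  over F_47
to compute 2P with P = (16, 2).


Doubling: s = (3 x1^2 + a) / (2 y1)
s = (3*16^2 + 1) / (2*2) mod 47 = 16
x3 = s^2 - 2 x1 mod 47 = 16^2 - 2*16 = 36
y3 = s (x1 - x3) - y1 mod 47 = 16 * (16 - 36) - 2 = 7

2P = (36, 7)


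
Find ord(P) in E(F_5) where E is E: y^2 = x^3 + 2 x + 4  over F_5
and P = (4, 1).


Compute successive multiples of P until we hit O:
  1P = (4, 1)
  2P = (2, 4)
  3P = (0, 3)
  4P = (0, 2)
  5P = (2, 1)
  6P = (4, 4)
  7P = O

ord(P) = 7


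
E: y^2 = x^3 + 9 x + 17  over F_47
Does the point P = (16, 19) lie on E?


Check whether y^2 = x^3 + 9 x + 17 (mod 47) for (x, y) = (16, 19).
LHS: y^2 = 19^2 mod 47 = 32
RHS: x^3 + 9 x + 17 = 16^3 + 9*16 + 17 mod 47 = 27
LHS != RHS

No, not on the curve


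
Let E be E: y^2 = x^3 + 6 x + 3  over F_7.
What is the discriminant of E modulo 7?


4 a^3 + 27 b^2 = 4*6^3 + 27*3^2 = 864 + 243 = 1107
Delta = -16 * (1107) = -17712
Delta mod 7 = 5

Delta = 5 (mod 7)


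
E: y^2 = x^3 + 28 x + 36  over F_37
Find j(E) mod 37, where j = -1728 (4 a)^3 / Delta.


Delta = -16(4 a^3 + 27 b^2) mod 37 = 11
-1728 * (4 a)^3 = -1728 * (4*28)^3 mod 37 = 11
j = 11 * 11^(-1) mod 37 = 1

j = 1 (mod 37)


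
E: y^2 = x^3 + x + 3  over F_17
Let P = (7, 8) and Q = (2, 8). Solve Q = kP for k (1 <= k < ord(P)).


Enumerate multiples of P until we hit Q = (2, 8):
  1P = (7, 8)
  2P = (11, 6)
  3P = (12, 3)
  4P = (16, 1)
  5P = (3, 4)
  6P = (8, 8)
  7P = (2, 9)
  8P = (6, 2)
  9P = (6, 15)
  10P = (2, 8)
Match found at i = 10.

k = 10


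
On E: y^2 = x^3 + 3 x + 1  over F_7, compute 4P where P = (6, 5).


k = 4 = 100_2 (binary, LSB first: 001)
Double-and-add from P = (6, 5):
  bit 0 = 0: acc unchanged = O
  bit 1 = 0: acc unchanged = O
  bit 2 = 1: acc = O + (6, 5) = (6, 5)

4P = (6, 5)


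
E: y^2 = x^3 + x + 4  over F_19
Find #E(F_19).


For each x in F_19, count y with y^2 = x^3 + 1 x + 4 mod 19:
  x = 0: RHS = 4, y in [2, 17]  -> 2 point(s)
  x = 1: RHS = 6, y in [5, 14]  -> 2 point(s)
  x = 5: RHS = 1, y in [1, 18]  -> 2 point(s)
  x = 6: RHS = 17, y in [6, 13]  -> 2 point(s)
  x = 8: RHS = 11, y in [7, 12]  -> 2 point(s)
  x = 9: RHS = 1, y in [1, 18]  -> 2 point(s)
  x = 10: RHS = 7, y in [8, 11]  -> 2 point(s)
  x = 11: RHS = 16, y in [4, 15]  -> 2 point(s)
  x = 14: RHS = 7, y in [8, 11]  -> 2 point(s)
Affine points: 18. Add the point at infinity: total = 19.

#E(F_19) = 19


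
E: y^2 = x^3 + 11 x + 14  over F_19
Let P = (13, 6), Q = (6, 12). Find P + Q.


P != Q, so use the chord formula.
s = (y2 - y1) / (x2 - x1) = (6) / (12) mod 19 = 10
x3 = s^2 - x1 - x2 mod 19 = 10^2 - 13 - 6 = 5
y3 = s (x1 - x3) - y1 mod 19 = 10 * (13 - 5) - 6 = 17

P + Q = (5, 17)


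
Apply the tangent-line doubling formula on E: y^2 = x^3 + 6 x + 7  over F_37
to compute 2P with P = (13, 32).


Doubling: s = (3 x1^2 + a) / (2 y1)
s = (3*13^2 + 6) / (2*32) mod 37 = 19
x3 = s^2 - 2 x1 mod 37 = 19^2 - 2*13 = 2
y3 = s (x1 - x3) - y1 mod 37 = 19 * (13 - 2) - 32 = 29

2P = (2, 29)


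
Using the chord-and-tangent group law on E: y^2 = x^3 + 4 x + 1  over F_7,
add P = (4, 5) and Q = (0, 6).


P != Q, so use the chord formula.
s = (y2 - y1) / (x2 - x1) = (1) / (3) mod 7 = 5
x3 = s^2 - x1 - x2 mod 7 = 5^2 - 4 - 0 = 0
y3 = s (x1 - x3) - y1 mod 7 = 5 * (4 - 0) - 5 = 1

P + Q = (0, 1)


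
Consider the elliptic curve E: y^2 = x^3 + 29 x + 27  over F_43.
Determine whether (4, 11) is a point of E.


Check whether y^2 = x^3 + 29 x + 27 (mod 43) for (x, y) = (4, 11).
LHS: y^2 = 11^2 mod 43 = 35
RHS: x^3 + 29 x + 27 = 4^3 + 29*4 + 27 mod 43 = 35
LHS = RHS

Yes, on the curve


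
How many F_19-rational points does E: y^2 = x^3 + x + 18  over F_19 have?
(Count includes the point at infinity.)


For each x in F_19, count y with y^2 = x^3 + 1 x + 18 mod 19:
  x = 1: RHS = 1, y in [1, 18]  -> 2 point(s)
  x = 2: RHS = 9, y in [3, 16]  -> 2 point(s)
  x = 7: RHS = 7, y in [8, 11]  -> 2 point(s)
  x = 8: RHS = 6, y in [5, 14]  -> 2 point(s)
  x = 11: RHS = 11, y in [7, 12]  -> 2 point(s)
  x = 13: RHS = 5, y in [9, 10]  -> 2 point(s)
  x = 15: RHS = 7, y in [8, 11]  -> 2 point(s)
  x = 16: RHS = 7, y in [8, 11]  -> 2 point(s)
  x = 18: RHS = 16, y in [4, 15]  -> 2 point(s)
Affine points: 18. Add the point at infinity: total = 19.

#E(F_19) = 19


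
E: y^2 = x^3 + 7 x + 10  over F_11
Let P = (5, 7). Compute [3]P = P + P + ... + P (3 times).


k = 3 = 11_2 (binary, LSB first: 11)
Double-and-add from P = (5, 7):
  bit 0 = 1: acc = O + (5, 7) = (5, 7)
  bit 1 = 1: acc = (5, 7) + (5, 4) = O

3P = O


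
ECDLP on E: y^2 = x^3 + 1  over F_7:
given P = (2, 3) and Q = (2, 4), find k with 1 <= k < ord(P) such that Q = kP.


Enumerate multiples of P until we hit Q = (2, 4):
  1P = (2, 3)
  2P = (0, 1)
  3P = (6, 0)
  4P = (0, 6)
  5P = (2, 4)
Match found at i = 5.

k = 5


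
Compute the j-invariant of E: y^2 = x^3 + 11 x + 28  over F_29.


Delta = -16(4 a^3 + 27 b^2) mod 29 = 21
-1728 * (4 a)^3 = -1728 * (4*11)^3 mod 29 = 16
j = 16 * 21^(-1) mod 29 = 27

j = 27 (mod 29)


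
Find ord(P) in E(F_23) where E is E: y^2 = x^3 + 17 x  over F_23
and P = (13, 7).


Compute successive multiples of P until we hit O:
  1P = (13, 7)
  2P = (1, 15)
  3P = (12, 0)
  4P = (1, 8)
  5P = (13, 16)
  6P = O

ord(P) = 6


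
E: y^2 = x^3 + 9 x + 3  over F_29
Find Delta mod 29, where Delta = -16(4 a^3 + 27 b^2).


4 a^3 + 27 b^2 = 4*9^3 + 27*3^2 = 2916 + 243 = 3159
Delta = -16 * (3159) = -50544
Delta mod 29 = 3

Delta = 3 (mod 29)


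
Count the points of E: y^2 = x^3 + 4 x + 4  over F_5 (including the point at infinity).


For each x in F_5, count y with y^2 = x^3 + 4 x + 4 mod 5:
  x = 0: RHS = 4, y in [2, 3]  -> 2 point(s)
  x = 1: RHS = 4, y in [2, 3]  -> 2 point(s)
  x = 2: RHS = 0, y in [0]  -> 1 point(s)
  x = 4: RHS = 4, y in [2, 3]  -> 2 point(s)
Affine points: 7. Add the point at infinity: total = 8.

#E(F_5) = 8


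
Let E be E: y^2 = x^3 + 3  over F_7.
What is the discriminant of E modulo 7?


4 a^3 + 27 b^2 = 4*0^3 + 27*3^2 = 0 + 243 = 243
Delta = -16 * (243) = -3888
Delta mod 7 = 4

Delta = 4 (mod 7)


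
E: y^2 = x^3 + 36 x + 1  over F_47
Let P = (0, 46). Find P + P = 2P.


Doubling: s = (3 x1^2 + a) / (2 y1)
s = (3*0^2 + 36) / (2*46) mod 47 = 29
x3 = s^2 - 2 x1 mod 47 = 29^2 - 2*0 = 42
y3 = s (x1 - x3) - y1 mod 47 = 29 * (0 - 42) - 46 = 5

2P = (42, 5)


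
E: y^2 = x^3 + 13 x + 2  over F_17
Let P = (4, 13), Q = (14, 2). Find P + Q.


P != Q, so use the chord formula.
s = (y2 - y1) / (x2 - x1) = (6) / (10) mod 17 = 4
x3 = s^2 - x1 - x2 mod 17 = 4^2 - 4 - 14 = 15
y3 = s (x1 - x3) - y1 mod 17 = 4 * (4 - 15) - 13 = 11

P + Q = (15, 11)


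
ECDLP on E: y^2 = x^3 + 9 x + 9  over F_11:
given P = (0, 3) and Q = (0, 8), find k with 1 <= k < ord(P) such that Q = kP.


Enumerate multiples of P until we hit Q = (0, 8):
  1P = (0, 3)
  2P = (5, 6)
  3P = (9, 7)
  4P = (6, 9)
  5P = (6, 2)
  6P = (9, 4)
  7P = (5, 5)
  8P = (0, 8)
Match found at i = 8.

k = 8


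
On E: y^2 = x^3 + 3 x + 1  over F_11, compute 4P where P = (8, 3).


k = 4 = 100_2 (binary, LSB first: 001)
Double-and-add from P = (8, 3):
  bit 0 = 0: acc unchanged = O
  bit 1 = 0: acc unchanged = O
  bit 2 = 1: acc = O + (2, 9) = (2, 9)

4P = (2, 9)


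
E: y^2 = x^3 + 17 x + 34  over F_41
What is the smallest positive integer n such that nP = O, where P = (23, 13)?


Compute successive multiples of P until we hit O:
  1P = (23, 13)
  2P = (27, 2)
  3P = (37, 5)
  4P = (24, 11)
  5P = (39, 19)
  6P = (40, 37)
  7P = (20, 25)
  8P = (14, 33)
  ... (continuing to 17P)
  17P = O

ord(P) = 17


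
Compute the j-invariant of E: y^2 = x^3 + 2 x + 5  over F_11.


Delta = -16(4 a^3 + 27 b^2) mod 11 = 7
-1728 * (4 a)^3 = -1728 * (4*2)^3 mod 11 = 5
j = 5 * 7^(-1) mod 11 = 7

j = 7 (mod 11)


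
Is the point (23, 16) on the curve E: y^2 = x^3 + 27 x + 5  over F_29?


Check whether y^2 = x^3 + 27 x + 5 (mod 29) for (x, y) = (23, 16).
LHS: y^2 = 16^2 mod 29 = 24
RHS: x^3 + 27 x + 5 = 23^3 + 27*23 + 5 mod 29 = 4
LHS != RHS

No, not on the curve


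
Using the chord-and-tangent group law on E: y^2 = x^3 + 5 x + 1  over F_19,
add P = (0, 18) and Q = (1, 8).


P != Q, so use the chord formula.
s = (y2 - y1) / (x2 - x1) = (9) / (1) mod 19 = 9
x3 = s^2 - x1 - x2 mod 19 = 9^2 - 0 - 1 = 4
y3 = s (x1 - x3) - y1 mod 19 = 9 * (0 - 4) - 18 = 3

P + Q = (4, 3)


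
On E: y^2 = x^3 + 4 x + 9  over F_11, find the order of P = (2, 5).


Compute successive multiples of P until we hit O:
  1P = (2, 5)
  2P = (10, 2)
  3P = (0, 8)
  4P = (3, 2)
  5P = (4, 1)
  6P = (9, 9)
  7P = (1, 5)
  8P = (8, 6)
  ... (continuing to 18P)
  18P = O

ord(P) = 18


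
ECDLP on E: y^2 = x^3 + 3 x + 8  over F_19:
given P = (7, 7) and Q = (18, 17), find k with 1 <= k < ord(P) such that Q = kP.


Enumerate multiples of P until we hit Q = (18, 17):
  1P = (7, 7)
  2P = (12, 10)
  3P = (11, 2)
  4P = (18, 2)
  5P = (3, 5)
  6P = (14, 18)
  7P = (9, 17)
  8P = (9, 2)
  9P = (14, 1)
  10P = (3, 14)
  11P = (18, 17)
Match found at i = 11.

k = 11


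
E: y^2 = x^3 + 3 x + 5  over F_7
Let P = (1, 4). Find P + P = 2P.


Doubling: s = (3 x1^2 + a) / (2 y1)
s = (3*1^2 + 3) / (2*4) mod 7 = 6
x3 = s^2 - 2 x1 mod 7 = 6^2 - 2*1 = 6
y3 = s (x1 - x3) - y1 mod 7 = 6 * (1 - 6) - 4 = 1

2P = (6, 1)


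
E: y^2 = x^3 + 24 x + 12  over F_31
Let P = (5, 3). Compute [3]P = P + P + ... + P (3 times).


k = 3 = 11_2 (binary, LSB first: 11)
Double-and-add from P = (5, 3):
  bit 0 = 1: acc = O + (5, 3) = (5, 3)
  bit 1 = 1: acc = (5, 3) + (22, 11) = (29, 24)

3P = (29, 24)


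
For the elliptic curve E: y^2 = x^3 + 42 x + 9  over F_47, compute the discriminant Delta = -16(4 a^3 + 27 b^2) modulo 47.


4 a^3 + 27 b^2 = 4*42^3 + 27*9^2 = 296352 + 2187 = 298539
Delta = -16 * (298539) = -4776624
Delta mod 47 = 33

Delta = 33 (mod 47)


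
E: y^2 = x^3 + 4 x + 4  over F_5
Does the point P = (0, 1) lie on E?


Check whether y^2 = x^3 + 4 x + 4 (mod 5) for (x, y) = (0, 1).
LHS: y^2 = 1^2 mod 5 = 1
RHS: x^3 + 4 x + 4 = 0^3 + 4*0 + 4 mod 5 = 4
LHS != RHS

No, not on the curve


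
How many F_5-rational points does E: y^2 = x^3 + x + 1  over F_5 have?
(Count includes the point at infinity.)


For each x in F_5, count y with y^2 = x^3 + 1 x + 1 mod 5:
  x = 0: RHS = 1, y in [1, 4]  -> 2 point(s)
  x = 2: RHS = 1, y in [1, 4]  -> 2 point(s)
  x = 3: RHS = 1, y in [1, 4]  -> 2 point(s)
  x = 4: RHS = 4, y in [2, 3]  -> 2 point(s)
Affine points: 8. Add the point at infinity: total = 9.

#E(F_5) = 9


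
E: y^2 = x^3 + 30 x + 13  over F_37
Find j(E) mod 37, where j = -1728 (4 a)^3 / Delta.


Delta = -16(4 a^3 + 27 b^2) mod 37 = 4
-1728 * (4 a)^3 = -1728 * (4*30)^3 mod 37 = 27
j = 27 * 4^(-1) mod 37 = 16

j = 16 (mod 37)


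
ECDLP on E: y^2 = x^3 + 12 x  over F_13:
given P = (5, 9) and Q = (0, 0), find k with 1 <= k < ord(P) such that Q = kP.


Enumerate multiples of P until we hit Q = (0, 0):
  1P = (5, 9)
  2P = (0, 0)
Match found at i = 2.

k = 2


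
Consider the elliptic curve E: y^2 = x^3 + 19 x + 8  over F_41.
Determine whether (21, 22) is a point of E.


Check whether y^2 = x^3 + 19 x + 8 (mod 41) for (x, y) = (21, 22).
LHS: y^2 = 22^2 mod 41 = 33
RHS: x^3 + 19 x + 8 = 21^3 + 19*21 + 8 mod 41 = 33
LHS = RHS

Yes, on the curve


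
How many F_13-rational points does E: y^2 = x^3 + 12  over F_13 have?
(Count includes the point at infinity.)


For each x in F_13, count y with y^2 = x^3 + 0 x + 12 mod 13:
  x = 0: RHS = 12, y in [5, 8]  -> 2 point(s)
  x = 1: RHS = 0, y in [0]  -> 1 point(s)
  x = 3: RHS = 0, y in [0]  -> 1 point(s)
  x = 7: RHS = 4, y in [2, 11]  -> 2 point(s)
  x = 8: RHS = 4, y in [2, 11]  -> 2 point(s)
  x = 9: RHS = 0, y in [0]  -> 1 point(s)
  x = 11: RHS = 4, y in [2, 11]  -> 2 point(s)
Affine points: 11. Add the point at infinity: total = 12.

#E(F_13) = 12


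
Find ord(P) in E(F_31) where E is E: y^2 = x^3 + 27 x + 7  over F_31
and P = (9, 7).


Compute successive multiples of P until we hit O:
  1P = (9, 7)
  2P = (18, 1)
  3P = (1, 29)
  4P = (15, 25)
  5P = (16, 3)
  6P = (0, 10)
  7P = (29, 10)
  8P = (21, 16)
  ... (continuing to 31P)
  31P = O

ord(P) = 31


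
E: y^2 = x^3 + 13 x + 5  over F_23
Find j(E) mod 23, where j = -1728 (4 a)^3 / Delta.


Delta = -16(4 a^3 + 27 b^2) mod 23 = 1
-1728 * (4 a)^3 = -1728 * (4*13)^3 mod 23 = 19
j = 19 * 1^(-1) mod 23 = 19

j = 19 (mod 23)


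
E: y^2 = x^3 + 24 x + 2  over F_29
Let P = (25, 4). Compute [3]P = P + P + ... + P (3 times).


k = 3 = 11_2 (binary, LSB first: 11)
Double-and-add from P = (25, 4):
  bit 0 = 1: acc = O + (25, 4) = (25, 4)
  bit 1 = 1: acc = (25, 4) + (2, 0) = (25, 25)

3P = (25, 25)


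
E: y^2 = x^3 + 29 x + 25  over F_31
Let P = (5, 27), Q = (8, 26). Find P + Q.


P != Q, so use the chord formula.
s = (y2 - y1) / (x2 - x1) = (30) / (3) mod 31 = 10
x3 = s^2 - x1 - x2 mod 31 = 10^2 - 5 - 8 = 25
y3 = s (x1 - x3) - y1 mod 31 = 10 * (5 - 25) - 27 = 21

P + Q = (25, 21)


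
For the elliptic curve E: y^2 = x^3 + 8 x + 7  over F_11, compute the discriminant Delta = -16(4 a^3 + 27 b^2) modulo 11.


4 a^3 + 27 b^2 = 4*8^3 + 27*7^2 = 2048 + 1323 = 3371
Delta = -16 * (3371) = -53936
Delta mod 11 = 8

Delta = 8 (mod 11)


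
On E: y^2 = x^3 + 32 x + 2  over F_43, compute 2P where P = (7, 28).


Doubling: s = (3 x1^2 + a) / (2 y1)
s = (3*7^2 + 32) / (2*28) mod 43 = 27
x3 = s^2 - 2 x1 mod 43 = 27^2 - 2*7 = 27
y3 = s (x1 - x3) - y1 mod 43 = 27 * (7 - 27) - 28 = 34

2P = (27, 34)


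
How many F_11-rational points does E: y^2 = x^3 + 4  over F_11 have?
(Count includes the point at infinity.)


For each x in F_11, count y with y^2 = x^3 + 0 x + 4 mod 11:
  x = 0: RHS = 4, y in [2, 9]  -> 2 point(s)
  x = 1: RHS = 5, y in [4, 7]  -> 2 point(s)
  x = 2: RHS = 1, y in [1, 10]  -> 2 point(s)
  x = 3: RHS = 9, y in [3, 8]  -> 2 point(s)
  x = 6: RHS = 0, y in [0]  -> 1 point(s)
  x = 10: RHS = 3, y in [5, 6]  -> 2 point(s)
Affine points: 11. Add the point at infinity: total = 12.

#E(F_11) = 12


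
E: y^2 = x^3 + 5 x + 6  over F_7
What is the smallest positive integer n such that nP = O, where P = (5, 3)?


Compute successive multiples of P until we hit O:
  1P = (5, 3)
  2P = (6, 0)
  3P = (5, 4)
  4P = O

ord(P) = 4


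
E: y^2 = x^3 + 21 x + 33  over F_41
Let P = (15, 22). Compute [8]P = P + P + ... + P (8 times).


k = 8 = 1000_2 (binary, LSB first: 0001)
Double-and-add from P = (15, 22):
  bit 0 = 0: acc unchanged = O
  bit 1 = 0: acc unchanged = O
  bit 2 = 0: acc unchanged = O
  bit 3 = 1: acc = O + (7, 20) = (7, 20)

8P = (7, 20)


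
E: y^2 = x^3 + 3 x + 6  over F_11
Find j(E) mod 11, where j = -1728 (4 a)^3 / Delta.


Delta = -16(4 a^3 + 27 b^2) mod 11 = 1
-1728 * (4 a)^3 = -1728 * (4*3)^3 mod 11 = 10
j = 10 * 1^(-1) mod 11 = 10

j = 10 (mod 11)


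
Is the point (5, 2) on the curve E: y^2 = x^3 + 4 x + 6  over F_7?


Check whether y^2 = x^3 + 4 x + 6 (mod 7) for (x, y) = (5, 2).
LHS: y^2 = 2^2 mod 7 = 4
RHS: x^3 + 4 x + 6 = 5^3 + 4*5 + 6 mod 7 = 4
LHS = RHS

Yes, on the curve


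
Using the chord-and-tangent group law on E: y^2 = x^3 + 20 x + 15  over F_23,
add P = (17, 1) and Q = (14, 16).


P != Q, so use the chord formula.
s = (y2 - y1) / (x2 - x1) = (15) / (20) mod 23 = 18
x3 = s^2 - x1 - x2 mod 23 = 18^2 - 17 - 14 = 17
y3 = s (x1 - x3) - y1 mod 23 = 18 * (17 - 17) - 1 = 22

P + Q = (17, 22)


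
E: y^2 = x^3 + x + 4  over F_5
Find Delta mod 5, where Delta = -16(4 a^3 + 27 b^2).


4 a^3 + 27 b^2 = 4*1^3 + 27*4^2 = 4 + 432 = 436
Delta = -16 * (436) = -6976
Delta mod 5 = 4

Delta = 4 (mod 5)


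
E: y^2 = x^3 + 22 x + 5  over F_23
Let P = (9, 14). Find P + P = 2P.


Doubling: s = (3 x1^2 + a) / (2 y1)
s = (3*9^2 + 22) / (2*14) mod 23 = 7
x3 = s^2 - 2 x1 mod 23 = 7^2 - 2*9 = 8
y3 = s (x1 - x3) - y1 mod 23 = 7 * (9 - 8) - 14 = 16

2P = (8, 16)


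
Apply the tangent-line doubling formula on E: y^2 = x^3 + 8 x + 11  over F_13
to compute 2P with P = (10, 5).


Doubling: s = (3 x1^2 + a) / (2 y1)
s = (3*10^2 + 8) / (2*5) mod 13 = 10
x3 = s^2 - 2 x1 mod 13 = 10^2 - 2*10 = 2
y3 = s (x1 - x3) - y1 mod 13 = 10 * (10 - 2) - 5 = 10

2P = (2, 10)


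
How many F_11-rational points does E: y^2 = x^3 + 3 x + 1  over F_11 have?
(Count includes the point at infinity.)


For each x in F_11, count y with y^2 = x^3 + 3 x + 1 mod 11:
  x = 0: RHS = 1, y in [1, 10]  -> 2 point(s)
  x = 1: RHS = 5, y in [4, 7]  -> 2 point(s)
  x = 2: RHS = 4, y in [2, 9]  -> 2 point(s)
  x = 3: RHS = 4, y in [2, 9]  -> 2 point(s)
  x = 4: RHS = 0, y in [0]  -> 1 point(s)
  x = 5: RHS = 9, y in [3, 8]  -> 2 point(s)
  x = 6: RHS = 4, y in [2, 9]  -> 2 point(s)
  x = 8: RHS = 9, y in [3, 8]  -> 2 point(s)
  x = 9: RHS = 9, y in [3, 8]  -> 2 point(s)
Affine points: 17. Add the point at infinity: total = 18.

#E(F_11) = 18


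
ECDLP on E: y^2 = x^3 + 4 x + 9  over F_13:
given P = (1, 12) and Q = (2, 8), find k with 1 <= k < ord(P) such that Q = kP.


Enumerate multiples of P until we hit Q = (2, 8):
  1P = (1, 12)
  2P = (7, 9)
  3P = (2, 8)
Match found at i = 3.

k = 3


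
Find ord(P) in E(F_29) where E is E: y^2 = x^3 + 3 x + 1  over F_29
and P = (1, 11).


Compute successive multiples of P until we hit O:
  1P = (1, 11)
  2P = (23, 12)
  3P = (21, 25)
  4P = (13, 27)
  5P = (20, 12)
  6P = (17, 8)
  7P = (15, 17)
  8P = (12, 5)
  ... (continuing to 30P)
  30P = O

ord(P) = 30


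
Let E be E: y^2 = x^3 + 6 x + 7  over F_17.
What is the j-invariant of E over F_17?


Delta = -16(4 a^3 + 27 b^2) mod 17 = 11
-1728 * (4 a)^3 = -1728 * (4*6)^3 mod 17 = 1
j = 1 * 11^(-1) mod 17 = 14

j = 14 (mod 17)


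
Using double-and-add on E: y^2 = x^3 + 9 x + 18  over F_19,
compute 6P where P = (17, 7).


k = 6 = 110_2 (binary, LSB first: 011)
Double-and-add from P = (17, 7):
  bit 0 = 0: acc unchanged = O
  bit 1 = 1: acc = O + (11, 2) = (11, 2)
  bit 2 = 1: acc = (11, 2) + (1, 16) = (12, 7)

6P = (12, 7)


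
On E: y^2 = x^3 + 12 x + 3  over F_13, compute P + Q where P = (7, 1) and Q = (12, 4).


P != Q, so use the chord formula.
s = (y2 - y1) / (x2 - x1) = (3) / (5) mod 13 = 11
x3 = s^2 - x1 - x2 mod 13 = 11^2 - 7 - 12 = 11
y3 = s (x1 - x3) - y1 mod 13 = 11 * (7 - 11) - 1 = 7

P + Q = (11, 7)


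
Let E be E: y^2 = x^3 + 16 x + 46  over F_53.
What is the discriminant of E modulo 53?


4 a^3 + 27 b^2 = 4*16^3 + 27*46^2 = 16384 + 57132 = 73516
Delta = -16 * (73516) = -1176256
Delta mod 53 = 26

Delta = 26 (mod 53)


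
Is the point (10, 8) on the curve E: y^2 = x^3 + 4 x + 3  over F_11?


Check whether y^2 = x^3 + 4 x + 3 (mod 11) for (x, y) = (10, 8).
LHS: y^2 = 8^2 mod 11 = 9
RHS: x^3 + 4 x + 3 = 10^3 + 4*10 + 3 mod 11 = 9
LHS = RHS

Yes, on the curve


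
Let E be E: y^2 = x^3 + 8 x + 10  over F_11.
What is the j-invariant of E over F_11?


Delta = -16(4 a^3 + 27 b^2) mod 11 = 9
-1728 * (4 a)^3 = -1728 * (4*8)^3 mod 11 = 1
j = 1 * 9^(-1) mod 11 = 5

j = 5 (mod 11)


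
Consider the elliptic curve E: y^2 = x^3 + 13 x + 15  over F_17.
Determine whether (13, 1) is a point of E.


Check whether y^2 = x^3 + 13 x + 15 (mod 17) for (x, y) = (13, 1).
LHS: y^2 = 1^2 mod 17 = 1
RHS: x^3 + 13 x + 15 = 13^3 + 13*13 + 15 mod 17 = 1
LHS = RHS

Yes, on the curve


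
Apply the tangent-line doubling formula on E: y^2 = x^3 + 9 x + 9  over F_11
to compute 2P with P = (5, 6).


Doubling: s = (3 x1^2 + a) / (2 y1)
s = (3*5^2 + 9) / (2*6) mod 11 = 7
x3 = s^2 - 2 x1 mod 11 = 7^2 - 2*5 = 6
y3 = s (x1 - x3) - y1 mod 11 = 7 * (5 - 6) - 6 = 9

2P = (6, 9)


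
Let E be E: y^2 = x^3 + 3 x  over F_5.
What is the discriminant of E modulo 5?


4 a^3 + 27 b^2 = 4*3^3 + 27*0^2 = 108 + 0 = 108
Delta = -16 * (108) = -1728
Delta mod 5 = 2

Delta = 2 (mod 5)


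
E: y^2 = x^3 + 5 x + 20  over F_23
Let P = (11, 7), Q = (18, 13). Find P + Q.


P != Q, so use the chord formula.
s = (y2 - y1) / (x2 - x1) = (6) / (7) mod 23 = 14
x3 = s^2 - x1 - x2 mod 23 = 14^2 - 11 - 18 = 6
y3 = s (x1 - x3) - y1 mod 23 = 14 * (11 - 6) - 7 = 17

P + Q = (6, 17)


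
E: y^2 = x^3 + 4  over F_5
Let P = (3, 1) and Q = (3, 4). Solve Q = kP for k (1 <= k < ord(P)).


Enumerate multiples of P until we hit Q = (3, 4):
  1P = (3, 1)
  2P = (0, 2)
  3P = (1, 0)
  4P = (0, 3)
  5P = (3, 4)
Match found at i = 5.

k = 5


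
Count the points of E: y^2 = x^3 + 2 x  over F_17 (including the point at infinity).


For each x in F_17, count y with y^2 = x^3 + 2 x + 0 mod 17:
  x = 0: RHS = 0, y in [0]  -> 1 point(s)
  x = 3: RHS = 16, y in [4, 13]  -> 2 point(s)
  x = 4: RHS = 4, y in [2, 15]  -> 2 point(s)
  x = 5: RHS = 16, y in [4, 13]  -> 2 point(s)
  x = 7: RHS = 0, y in [0]  -> 1 point(s)
  x = 8: RHS = 1, y in [1, 16]  -> 2 point(s)
  x = 9: RHS = 16, y in [4, 13]  -> 2 point(s)
  x = 10: RHS = 0, y in [0]  -> 1 point(s)
  x = 12: RHS = 1, y in [1, 16]  -> 2 point(s)
  x = 13: RHS = 13, y in [8, 9]  -> 2 point(s)
  x = 14: RHS = 1, y in [1, 16]  -> 2 point(s)
Affine points: 19. Add the point at infinity: total = 20.

#E(F_17) = 20


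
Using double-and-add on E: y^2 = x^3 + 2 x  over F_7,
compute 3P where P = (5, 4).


k = 3 = 11_2 (binary, LSB first: 11)
Double-and-add from P = (5, 4):
  bit 0 = 1: acc = O + (5, 4) = (5, 4)
  bit 1 = 1: acc = (5, 4) + (4, 3) = (6, 2)

3P = (6, 2)


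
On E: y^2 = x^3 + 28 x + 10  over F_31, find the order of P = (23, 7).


Compute successive multiples of P until we hit O:
  1P = (23, 7)
  2P = (20, 18)
  3P = (29, 15)
  4P = (29, 16)
  5P = (20, 13)
  6P = (23, 24)
  7P = O

ord(P) = 7


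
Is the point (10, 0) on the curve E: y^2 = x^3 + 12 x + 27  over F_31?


Check whether y^2 = x^3 + 12 x + 27 (mod 31) for (x, y) = (10, 0).
LHS: y^2 = 0^2 mod 31 = 0
RHS: x^3 + 12 x + 27 = 10^3 + 12*10 + 27 mod 31 = 0
LHS = RHS

Yes, on the curve


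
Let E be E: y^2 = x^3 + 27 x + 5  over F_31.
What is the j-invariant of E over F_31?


Delta = -16(4 a^3 + 27 b^2) mod 31 = 23
-1728 * (4 a)^3 = -1728 * (4*27)^3 mod 31 = 30
j = 30 * 23^(-1) mod 31 = 4

j = 4 (mod 31)


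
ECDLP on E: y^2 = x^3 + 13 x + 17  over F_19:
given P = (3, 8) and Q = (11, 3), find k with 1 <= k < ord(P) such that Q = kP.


Enumerate multiples of P until we hit Q = (11, 3):
  1P = (3, 8)
  2P = (5, 6)
  3P = (12, 1)
  4P = (10, 8)
  5P = (6, 11)
  6P = (11, 3)
Match found at i = 6.

k = 6


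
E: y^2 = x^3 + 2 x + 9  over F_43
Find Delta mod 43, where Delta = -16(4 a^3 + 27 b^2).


4 a^3 + 27 b^2 = 4*2^3 + 27*9^2 = 32 + 2187 = 2219
Delta = -16 * (2219) = -35504
Delta mod 43 = 14

Delta = 14 (mod 43)


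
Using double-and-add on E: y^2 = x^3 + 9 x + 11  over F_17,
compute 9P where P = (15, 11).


k = 9 = 1001_2 (binary, LSB first: 1001)
Double-and-add from P = (15, 11):
  bit 0 = 1: acc = O + (15, 11) = (15, 11)
  bit 1 = 0: acc unchanged = (15, 11)
  bit 2 = 0: acc unchanged = (15, 11)
  bit 3 = 1: acc = (15, 11) + (16, 1) = (1, 2)

9P = (1, 2)


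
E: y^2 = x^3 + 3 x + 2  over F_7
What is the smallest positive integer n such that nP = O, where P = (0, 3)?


Compute successive multiples of P until we hit O:
  1P = (0, 3)
  2P = (2, 3)
  3P = (5, 4)
  4P = (4, 6)
  5P = (4, 1)
  6P = (5, 3)
  7P = (2, 4)
  8P = (0, 4)
  ... (continuing to 9P)
  9P = O

ord(P) = 9


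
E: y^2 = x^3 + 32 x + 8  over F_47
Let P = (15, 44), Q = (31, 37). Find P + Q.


P != Q, so use the chord formula.
s = (y2 - y1) / (x2 - x1) = (40) / (16) mod 47 = 26
x3 = s^2 - x1 - x2 mod 47 = 26^2 - 15 - 31 = 19
y3 = s (x1 - x3) - y1 mod 47 = 26 * (15 - 19) - 44 = 40

P + Q = (19, 40)


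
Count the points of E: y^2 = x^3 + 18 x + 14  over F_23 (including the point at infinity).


For each x in F_23, count y with y^2 = x^3 + 18 x + 14 mod 23:
  x = 2: RHS = 12, y in [9, 14]  -> 2 point(s)
  x = 3: RHS = 3, y in [7, 16]  -> 2 point(s)
  x = 4: RHS = 12, y in [9, 14]  -> 2 point(s)
  x = 6: RHS = 16, y in [4, 19]  -> 2 point(s)
  x = 7: RHS = 0, y in [0]  -> 1 point(s)
  x = 8: RHS = 3, y in [7, 16]  -> 2 point(s)
  x = 9: RHS = 8, y in [10, 13]  -> 2 point(s)
  x = 11: RHS = 2, y in [5, 18]  -> 2 point(s)
  x = 12: RHS = 3, y in [7, 16]  -> 2 point(s)
  x = 15: RHS = 2, y in [5, 18]  -> 2 point(s)
  x = 17: RHS = 12, y in [9, 14]  -> 2 point(s)
  x = 18: RHS = 6, y in [11, 12]  -> 2 point(s)
  x = 19: RHS = 16, y in [4, 19]  -> 2 point(s)
  x = 20: RHS = 2, y in [5, 18]  -> 2 point(s)
  x = 21: RHS = 16, y in [4, 19]  -> 2 point(s)
  x = 22: RHS = 18, y in [8, 15]  -> 2 point(s)
Affine points: 31. Add the point at infinity: total = 32.

#E(F_23) = 32


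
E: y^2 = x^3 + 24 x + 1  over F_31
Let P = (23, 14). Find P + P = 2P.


Doubling: s = (3 x1^2 + a) / (2 y1)
s = (3*23^2 + 24) / (2*14) mod 31 = 21
x3 = s^2 - 2 x1 mod 31 = 21^2 - 2*23 = 23
y3 = s (x1 - x3) - y1 mod 31 = 21 * (23 - 23) - 14 = 17

2P = (23, 17)


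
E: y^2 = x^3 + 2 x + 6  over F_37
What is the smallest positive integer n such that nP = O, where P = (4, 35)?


Compute successive multiples of P until we hit O:
  1P = (4, 35)
  2P = (28, 6)
  3P = (1, 3)
  4P = (6, 30)
  5P = (24, 15)
  6P = (10, 8)
  7P = (34, 26)
  8P = (15, 9)
  ... (continuing to 22P)
  22P = O

ord(P) = 22


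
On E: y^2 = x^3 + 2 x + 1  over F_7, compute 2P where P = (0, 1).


k = 2 = 10_2 (binary, LSB first: 01)
Double-and-add from P = (0, 1):
  bit 0 = 0: acc unchanged = O
  bit 1 = 1: acc = O + (1, 5) = (1, 5)

2P = (1, 5)


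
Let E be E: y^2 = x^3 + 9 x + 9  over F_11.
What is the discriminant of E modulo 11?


4 a^3 + 27 b^2 = 4*9^3 + 27*9^2 = 2916 + 2187 = 5103
Delta = -16 * (5103) = -81648
Delta mod 11 = 5

Delta = 5 (mod 11)


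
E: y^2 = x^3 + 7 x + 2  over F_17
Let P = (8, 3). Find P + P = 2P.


Doubling: s = (3 x1^2 + a) / (2 y1)
s = (3*8^2 + 7) / (2*3) mod 17 = 2
x3 = s^2 - 2 x1 mod 17 = 2^2 - 2*8 = 5
y3 = s (x1 - x3) - y1 mod 17 = 2 * (8 - 5) - 3 = 3

2P = (5, 3)


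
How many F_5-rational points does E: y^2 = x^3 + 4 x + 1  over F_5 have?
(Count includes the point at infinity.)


For each x in F_5, count y with y^2 = x^3 + 4 x + 1 mod 5:
  x = 0: RHS = 1, y in [1, 4]  -> 2 point(s)
  x = 1: RHS = 1, y in [1, 4]  -> 2 point(s)
  x = 3: RHS = 0, y in [0]  -> 1 point(s)
  x = 4: RHS = 1, y in [1, 4]  -> 2 point(s)
Affine points: 7. Add the point at infinity: total = 8.

#E(F_5) = 8


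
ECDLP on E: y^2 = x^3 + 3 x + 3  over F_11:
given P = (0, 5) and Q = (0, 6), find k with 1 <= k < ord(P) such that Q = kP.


Enumerate multiples of P until we hit Q = (0, 6):
  1P = (0, 5)
  2P = (9, 0)
  3P = (0, 6)
Match found at i = 3.

k = 3


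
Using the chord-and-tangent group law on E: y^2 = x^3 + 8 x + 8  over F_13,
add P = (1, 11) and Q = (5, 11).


P != Q, so use the chord formula.
s = (y2 - y1) / (x2 - x1) = (0) / (4) mod 13 = 0
x3 = s^2 - x1 - x2 mod 13 = 0^2 - 1 - 5 = 7
y3 = s (x1 - x3) - y1 mod 13 = 0 * (1 - 7) - 11 = 2

P + Q = (7, 2)


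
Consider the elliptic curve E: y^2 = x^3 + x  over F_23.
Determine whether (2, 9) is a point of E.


Check whether y^2 = x^3 + 1 x + 0 (mod 23) for (x, y) = (2, 9).
LHS: y^2 = 9^2 mod 23 = 12
RHS: x^3 + 1 x + 0 = 2^3 + 1*2 + 0 mod 23 = 10
LHS != RHS

No, not on the curve


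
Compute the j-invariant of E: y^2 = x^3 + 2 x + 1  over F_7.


Delta = -16(4 a^3 + 27 b^2) mod 7 = 1
-1728 * (4 a)^3 = -1728 * (4*2)^3 mod 7 = 1
j = 1 * 1^(-1) mod 7 = 1

j = 1 (mod 7)


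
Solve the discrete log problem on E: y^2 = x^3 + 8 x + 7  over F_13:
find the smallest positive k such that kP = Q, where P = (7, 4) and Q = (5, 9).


Enumerate multiples of P until we hit Q = (5, 9):
  1P = (7, 4)
  2P = (11, 3)
  3P = (4, 5)
  4P = (5, 4)
  5P = (1, 9)
  6P = (1, 4)
  7P = (5, 9)
Match found at i = 7.

k = 7


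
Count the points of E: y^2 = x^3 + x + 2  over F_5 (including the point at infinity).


For each x in F_5, count y with y^2 = x^3 + 1 x + 2 mod 5:
  x = 1: RHS = 4, y in [2, 3]  -> 2 point(s)
  x = 4: RHS = 0, y in [0]  -> 1 point(s)
Affine points: 3. Add the point at infinity: total = 4.

#E(F_5) = 4


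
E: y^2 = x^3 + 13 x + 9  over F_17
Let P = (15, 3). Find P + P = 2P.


Doubling: s = (3 x1^2 + a) / (2 y1)
s = (3*15^2 + 13) / (2*3) mod 17 = 7
x3 = s^2 - 2 x1 mod 17 = 7^2 - 2*15 = 2
y3 = s (x1 - x3) - y1 mod 17 = 7 * (15 - 2) - 3 = 3

2P = (2, 3)


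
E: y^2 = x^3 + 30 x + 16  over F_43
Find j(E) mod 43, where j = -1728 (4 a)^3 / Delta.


Delta = -16(4 a^3 + 27 b^2) mod 43 = 2
-1728 * (4 a)^3 = -1728 * (4*30)^3 mod 43 = 27
j = 27 * 2^(-1) mod 43 = 35

j = 35 (mod 43)


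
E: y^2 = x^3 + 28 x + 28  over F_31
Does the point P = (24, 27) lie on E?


Check whether y^2 = x^3 + 28 x + 28 (mod 31) for (x, y) = (24, 27).
LHS: y^2 = 27^2 mod 31 = 16
RHS: x^3 + 28 x + 28 = 24^3 + 28*24 + 28 mod 31 = 16
LHS = RHS

Yes, on the curve


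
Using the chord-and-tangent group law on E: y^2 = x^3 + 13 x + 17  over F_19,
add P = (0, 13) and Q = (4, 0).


P != Q, so use the chord formula.
s = (y2 - y1) / (x2 - x1) = (6) / (4) mod 19 = 11
x3 = s^2 - x1 - x2 mod 19 = 11^2 - 0 - 4 = 3
y3 = s (x1 - x3) - y1 mod 19 = 11 * (0 - 3) - 13 = 11

P + Q = (3, 11)


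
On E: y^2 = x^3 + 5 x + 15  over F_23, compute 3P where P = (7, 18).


k = 3 = 11_2 (binary, LSB first: 11)
Double-and-add from P = (7, 18):
  bit 0 = 1: acc = O + (7, 18) = (7, 18)
  bit 1 = 1: acc = (7, 18) + (22, 3) = (18, 16)

3P = (18, 16)


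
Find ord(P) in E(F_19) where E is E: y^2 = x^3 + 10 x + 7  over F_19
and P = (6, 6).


Compute successive multiples of P until we hit O:
  1P = (6, 6)
  2P = (5, 7)
  3P = (9, 16)
  4P = (13, 15)
  5P = (16, 11)
  6P = (2, 15)
  7P = (3, 11)
  8P = (17, 6)
  ... (continuing to 27P)
  27P = O

ord(P) = 27


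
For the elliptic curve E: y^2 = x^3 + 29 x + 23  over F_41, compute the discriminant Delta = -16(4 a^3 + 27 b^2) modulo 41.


4 a^3 + 27 b^2 = 4*29^3 + 27*23^2 = 97556 + 14283 = 111839
Delta = -16 * (111839) = -1789424
Delta mod 41 = 21

Delta = 21 (mod 41)


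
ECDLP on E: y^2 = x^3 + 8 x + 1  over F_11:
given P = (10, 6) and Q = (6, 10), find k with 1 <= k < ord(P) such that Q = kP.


Enumerate multiples of P until we hit Q = (6, 10):
  1P = (10, 6)
  2P = (2, 5)
  3P = (4, 3)
  4P = (0, 10)
  5P = (6, 10)
Match found at i = 5.

k = 5


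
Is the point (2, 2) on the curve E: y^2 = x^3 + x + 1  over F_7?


Check whether y^2 = x^3 + 1 x + 1 (mod 7) for (x, y) = (2, 2).
LHS: y^2 = 2^2 mod 7 = 4
RHS: x^3 + 1 x + 1 = 2^3 + 1*2 + 1 mod 7 = 4
LHS = RHS

Yes, on the curve


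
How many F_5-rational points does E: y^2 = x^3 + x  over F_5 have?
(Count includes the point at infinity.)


For each x in F_5, count y with y^2 = x^3 + 1 x + 0 mod 5:
  x = 0: RHS = 0, y in [0]  -> 1 point(s)
  x = 2: RHS = 0, y in [0]  -> 1 point(s)
  x = 3: RHS = 0, y in [0]  -> 1 point(s)
Affine points: 3. Add the point at infinity: total = 4.

#E(F_5) = 4


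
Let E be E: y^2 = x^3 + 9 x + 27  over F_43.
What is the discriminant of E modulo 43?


4 a^3 + 27 b^2 = 4*9^3 + 27*27^2 = 2916 + 19683 = 22599
Delta = -16 * (22599) = -361584
Delta mod 43 = 3

Delta = 3 (mod 43)


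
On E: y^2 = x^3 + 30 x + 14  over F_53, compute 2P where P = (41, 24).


Doubling: s = (3 x1^2 + a) / (2 y1)
s = (3*41^2 + 30) / (2*24) mod 53 = 3
x3 = s^2 - 2 x1 mod 53 = 3^2 - 2*41 = 33
y3 = s (x1 - x3) - y1 mod 53 = 3 * (41 - 33) - 24 = 0

2P = (33, 0)


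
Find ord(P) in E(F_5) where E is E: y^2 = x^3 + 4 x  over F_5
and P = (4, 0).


Compute successive multiples of P until we hit O:
  1P = (4, 0)
  2P = O

ord(P) = 2


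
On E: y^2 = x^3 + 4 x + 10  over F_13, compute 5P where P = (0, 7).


k = 5 = 101_2 (binary, LSB first: 101)
Double-and-add from P = (0, 7):
  bit 0 = 1: acc = O + (0, 7) = (0, 7)
  bit 1 = 0: acc unchanged = (0, 7)
  bit 2 = 1: acc = (0, 7) + (6, 4) = (4, 8)

5P = (4, 8)


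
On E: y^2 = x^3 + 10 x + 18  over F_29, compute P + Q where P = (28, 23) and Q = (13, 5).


P != Q, so use the chord formula.
s = (y2 - y1) / (x2 - x1) = (11) / (14) mod 29 = 7
x3 = s^2 - x1 - x2 mod 29 = 7^2 - 28 - 13 = 8
y3 = s (x1 - x3) - y1 mod 29 = 7 * (28 - 8) - 23 = 1

P + Q = (8, 1)


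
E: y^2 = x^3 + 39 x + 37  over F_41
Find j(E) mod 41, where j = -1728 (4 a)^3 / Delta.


Delta = -16(4 a^3 + 27 b^2) mod 41 = 37
-1728 * (4 a)^3 = -1728 * (4*39)^3 mod 41 = 38
j = 38 * 37^(-1) mod 41 = 11

j = 11 (mod 41)


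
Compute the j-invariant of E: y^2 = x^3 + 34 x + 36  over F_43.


Delta = -16(4 a^3 + 27 b^2) mod 43 = 32
-1728 * (4 a)^3 = -1728 * (4*34)^3 mod 43 = 8
j = 8 * 32^(-1) mod 43 = 11

j = 11 (mod 43)


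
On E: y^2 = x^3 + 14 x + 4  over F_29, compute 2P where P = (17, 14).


Doubling: s = (3 x1^2 + a) / (2 y1)
s = (3*17^2 + 14) / (2*14) mod 29 = 18
x3 = s^2 - 2 x1 mod 29 = 18^2 - 2*17 = 0
y3 = s (x1 - x3) - y1 mod 29 = 18 * (17 - 0) - 14 = 2

2P = (0, 2)


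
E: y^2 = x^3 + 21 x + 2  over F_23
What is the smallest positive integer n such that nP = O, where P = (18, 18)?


Compute successive multiples of P until we hit O:
  1P = (18, 18)
  2P = (12, 21)
  3P = (22, 7)
  4P = (15, 14)
  5P = (2, 11)
  6P = (4, 14)
  7P = (10, 4)
  8P = (11, 0)
  ... (continuing to 16P)
  16P = O

ord(P) = 16


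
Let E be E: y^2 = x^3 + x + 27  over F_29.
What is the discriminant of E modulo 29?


4 a^3 + 27 b^2 = 4*1^3 + 27*27^2 = 4 + 19683 = 19687
Delta = -16 * (19687) = -314992
Delta mod 29 = 6

Delta = 6 (mod 29)


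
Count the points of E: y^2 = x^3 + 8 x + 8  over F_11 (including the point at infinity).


For each x in F_11, count y with y^2 = x^3 + 8 x + 8 mod 11:
  x = 3: RHS = 4, y in [2, 9]  -> 2 point(s)
  x = 4: RHS = 5, y in [4, 7]  -> 2 point(s)
  x = 7: RHS = 0, y in [0]  -> 1 point(s)
  x = 8: RHS = 1, y in [1, 10]  -> 2 point(s)
Affine points: 7. Add the point at infinity: total = 8.

#E(F_11) = 8


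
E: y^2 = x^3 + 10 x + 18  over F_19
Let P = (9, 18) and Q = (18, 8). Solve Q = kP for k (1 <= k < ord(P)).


Enumerate multiples of P until we hit Q = (18, 8):
  1P = (9, 18)
  2P = (10, 4)
  3P = (6, 16)
  4P = (15, 16)
  5P = (12, 2)
  6P = (18, 11)
  7P = (17, 3)
  8P = (17, 16)
  9P = (18, 8)
Match found at i = 9.

k = 9


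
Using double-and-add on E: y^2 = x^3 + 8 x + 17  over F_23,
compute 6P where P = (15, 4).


k = 6 = 110_2 (binary, LSB first: 011)
Double-and-add from P = (15, 4):
  bit 0 = 0: acc unchanged = O
  bit 1 = 1: acc = O + (20, 9) = (20, 9)
  bit 2 = 1: acc = (20, 9) + (9, 6) = (7, 5)

6P = (7, 5)


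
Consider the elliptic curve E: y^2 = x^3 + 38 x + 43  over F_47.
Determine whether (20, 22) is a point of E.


Check whether y^2 = x^3 + 38 x + 43 (mod 47) for (x, y) = (20, 22).
LHS: y^2 = 22^2 mod 47 = 14
RHS: x^3 + 38 x + 43 = 20^3 + 38*20 + 43 mod 47 = 14
LHS = RHS

Yes, on the curve
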